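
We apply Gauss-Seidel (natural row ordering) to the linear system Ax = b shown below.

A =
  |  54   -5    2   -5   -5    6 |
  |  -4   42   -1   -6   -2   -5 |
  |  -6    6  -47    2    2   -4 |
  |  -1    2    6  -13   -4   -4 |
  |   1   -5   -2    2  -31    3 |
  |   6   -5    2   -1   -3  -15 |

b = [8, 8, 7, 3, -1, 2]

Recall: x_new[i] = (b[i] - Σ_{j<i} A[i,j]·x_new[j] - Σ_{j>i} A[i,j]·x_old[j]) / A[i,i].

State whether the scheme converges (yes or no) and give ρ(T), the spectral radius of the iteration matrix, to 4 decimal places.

yes, ρ = 0.1514

Diagonal D = diag(54, 42, -47, -13, -31, -15); L, U strict lower/upper.
Gauss-Seidel: T = -(D+L)⁻¹U, row 0 first, T[0,1] = -(-5)/(54) = +0.0926; later rows by forward substitution.
  T[0,:] = [+0.0000  +0.0926  -0.0370  +0.0926  +0.0926  -0.1111]
  T[1,:] = [+0.0000  +0.0088  +0.0203  +0.1517  +0.0564  +0.1085]
  T[2,:] = [+0.0000  -0.0107  +0.0073  +0.0501  +0.0379  -0.0571]
  T[3,:] = [+0.0000  -0.0107  +0.0093  +0.0393  -0.2886  -0.3088]
  T[4,:] = [+0.0000  +0.0016  -0.0043  -0.0222  -0.0272  +0.0595]
  T[5,:] = [+0.0000  +0.0331  -0.0204  -0.0050  +0.0480  -0.0795]
eigenvalue magnitudes: 0.1514, 0.1136, 0.1136, 0.0766, 0.0075, 0.0000.
ρ = 0.1514; 0.1514 < 1, so it converges for any x₀.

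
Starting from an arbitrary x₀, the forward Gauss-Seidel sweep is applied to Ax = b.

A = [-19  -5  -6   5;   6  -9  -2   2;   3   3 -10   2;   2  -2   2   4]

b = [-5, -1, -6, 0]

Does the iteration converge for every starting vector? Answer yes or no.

Split A = D + L + U, D = diag(-19, -9, -10, 4).
T_GS = -(D+L)⁻¹U: row 0 first, T[0,2] = -(-6)/(-19) = -0.3158; later rows by forward substitution.
  T[0,:] = [+0.0000, -0.2632, -0.3158, +0.2632]
  T[1,:] = [+0.0000, -0.1754, -0.4327, +0.3977]
  T[2,:] = [+0.0000, -0.1316, -0.2246, +0.3982]
  T[3,:] = [+0.0000, +0.1096, +0.0538, -0.1319]
moduli |λ_i(T)| = 0.5981, 0.0989, 0.0989, 0.0000.
ρ(T) = max|λ| = 0.5981; 0.5981 < 1, so it converges for any x₀.

yes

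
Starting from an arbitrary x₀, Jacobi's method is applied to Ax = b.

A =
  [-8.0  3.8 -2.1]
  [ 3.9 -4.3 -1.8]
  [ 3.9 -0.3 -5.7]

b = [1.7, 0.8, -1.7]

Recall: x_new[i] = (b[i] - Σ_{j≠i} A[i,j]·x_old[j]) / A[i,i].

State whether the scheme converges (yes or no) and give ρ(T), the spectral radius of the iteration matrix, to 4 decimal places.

Let D = diag(-8, -4.3, -5.7); L, U the strict triangles.
Jacobi: T = -D⁻¹(L+U), T[0,2] = -(-2.1)/(-8) = -0.2625; T[0,0] = 0.
  T[0,:] = [+0.0000  +0.4750  -0.2625]
  T[1,:] = [+0.9070  +0.0000  -0.4186]
  T[2,:] = [+0.6842  -0.0526  +0.0000]
|λ(T)| sorted: 0.6754, 0.4277, 0.4277.
ρ(T) = max|λ| = 0.6754; 0.6754 < 1, so it converges for any x₀.

yes, ρ = 0.6754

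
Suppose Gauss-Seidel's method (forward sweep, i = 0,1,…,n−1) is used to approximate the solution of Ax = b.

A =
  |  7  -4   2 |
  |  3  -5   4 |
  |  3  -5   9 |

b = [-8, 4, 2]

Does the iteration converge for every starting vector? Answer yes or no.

Let D = diag(7, -5, 9); L, U the strict triangles.
T_GS = -(D+L)⁻¹U: row 0 first, T[0,1] = -(-4)/(7) = +0.5714; later rows by forward substitution.
  T[0,:] = [+0.0000, +0.5714, -0.2857]
  T[1,:] = [+0.0000, +0.3429, +0.6286]
  T[2,:] = [+0.0000, +0.0000, +0.4444]
moduli |λ_i(T)| = 0.4444, 0.3429, 0.0000.
ρ = 0.4444; 0.4444 < 1 ⇒ converges.

yes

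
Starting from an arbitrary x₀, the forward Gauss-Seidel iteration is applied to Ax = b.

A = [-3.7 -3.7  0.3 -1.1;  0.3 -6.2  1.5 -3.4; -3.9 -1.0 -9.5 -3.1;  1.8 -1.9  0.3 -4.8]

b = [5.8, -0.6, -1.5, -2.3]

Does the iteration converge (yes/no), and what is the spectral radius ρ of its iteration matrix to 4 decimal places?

yes, ρ = 0.5940

Let D = diag(-3.7, -6.2, -9.5, -4.8); L, U the strict triangles.
Gauss-Seidel: T = -(D+L)⁻¹U, row 0 first, T[0,2] = -(0.3)/(-3.7) = +0.0811; later rows by forward substitution.
  T[0,:] = [+0.0000, -1.0000, +0.0811, -0.2973]
  T[1,:] = [+0.0000, -0.0484, +0.2459, -0.5628]
  T[2,:] = [+0.0000, +0.4156, -0.0592, -0.1450]
  T[3,:] = [+0.0000, -0.3299, -0.0706, +0.1022]
|λ(T)| sorted: 0.5940, 0.4996, 0.0998, 0.0000.
ρ = 0.5940; 0.5940 < 1: convergent.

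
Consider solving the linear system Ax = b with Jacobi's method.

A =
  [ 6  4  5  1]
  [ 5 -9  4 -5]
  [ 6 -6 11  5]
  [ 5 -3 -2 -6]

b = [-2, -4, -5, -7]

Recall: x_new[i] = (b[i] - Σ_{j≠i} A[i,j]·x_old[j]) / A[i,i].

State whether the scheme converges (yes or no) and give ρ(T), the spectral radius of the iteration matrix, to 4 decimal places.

no, ρ = 1.1917

Let D = diag(6, -9, 11, -6); L, U the strict triangles.
Jacobi T = -D⁻¹(L+U): T[0,2] = -(5)/(6) = -0.8333; T[0,0] = 0.
  T[0,:] = [+0.0000, -0.6667, -0.8333, -0.1667]
  T[1,:] = [+0.5556, +0.0000, +0.4444, -0.5556]
  T[2,:] = [-0.5455, +0.5455, +0.0000, -0.4545]
  T[3,:] = [+0.8333, -0.5000, -0.3333, +0.0000]
|λ(T)| sorted: 1.1917, 0.6888, 0.6888, 0.4332.
ρ(T) = max|λ| = 1.1917; 1.1917 > 1 ⇒ diverges.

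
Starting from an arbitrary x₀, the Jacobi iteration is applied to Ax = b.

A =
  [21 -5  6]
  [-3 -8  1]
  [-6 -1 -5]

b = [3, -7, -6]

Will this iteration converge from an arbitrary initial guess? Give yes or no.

yes

Let D = diag(21, -8, -5); L, U the strict triangles.
Jacobi: T = -D⁻¹(L+U), T[2,1] = -(-1)/(-5) = -0.2000; T[2,2] = 0.
  T[0,:] = [+0.0000  +0.2381  -0.2857]
  T[1,:] = [-0.3750  +0.0000  +0.1250]
  T[2,:] = [-1.2000  -0.2000  +0.0000]
|eigenvalues of T|: 0.5730, 0.3158, 0.3158.
spectral radius ρ = 0.5730; 0.5730 < 1 ⇒ converges.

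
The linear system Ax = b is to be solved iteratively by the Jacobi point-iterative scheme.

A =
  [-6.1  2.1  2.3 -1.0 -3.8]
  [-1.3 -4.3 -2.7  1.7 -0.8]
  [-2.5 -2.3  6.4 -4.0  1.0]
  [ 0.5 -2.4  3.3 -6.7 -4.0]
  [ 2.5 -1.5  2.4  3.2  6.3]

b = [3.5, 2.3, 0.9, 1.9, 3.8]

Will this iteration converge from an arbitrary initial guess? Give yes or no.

Let D = diag(-6.1, -4.3, 6.4, -6.7, 6.3); L, U the strict triangles.
T_J = -D⁻¹(L+U): T[3,1] = -(-2.4)/(-6.7) = -0.3582; T[3,3] = 0.
  T[0,:] = [+0.0000 +0.3443 +0.3770 -0.1639 -0.6230]
  T[1,:] = [-0.3023 +0.0000 -0.6279 +0.3953 -0.1860]
  T[2,:] = [+0.3906 +0.3594 +0.0000 +0.6250 -0.1562]
  T[3,:] = [+0.0746 -0.3582 +0.4925 +0.0000 -0.5970]
  T[4,:] = [-0.3968 +0.2381 -0.3810 -0.5079 +0.0000]
eigenvalue magnitudes: 1.1301, 0.8452, 0.6946, 0.6946, 0.0820.
spectral radius ρ = 1.1301; 1.1301 > 1 ⇒ diverges.

no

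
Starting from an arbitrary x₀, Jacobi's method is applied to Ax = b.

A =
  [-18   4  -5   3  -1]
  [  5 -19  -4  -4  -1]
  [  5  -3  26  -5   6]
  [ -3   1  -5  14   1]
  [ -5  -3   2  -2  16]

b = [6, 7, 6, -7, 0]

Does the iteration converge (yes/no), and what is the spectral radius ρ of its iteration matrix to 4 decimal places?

Write A = D+L+U with D = diag(-18, -19, 26, 14, 16).
T_J = -D⁻¹(L+U): T[4,0] = -(-5)/(16) = +0.3125; T[4,4] = 0.
  T[0,:] = [+0.0000  +0.2222  -0.2778  +0.1667  -0.0556]
  T[1,:] = [+0.2632  +0.0000  -0.2105  -0.2105  -0.0526]
  T[2,:] = [-0.1923  +0.1154  +0.0000  +0.1923  -0.2308]
  T[3,:] = [+0.2143  -0.0714  +0.3571  +0.0000  -0.0714]
  T[4,:] = [+0.3125  +0.1875  -0.1250  +0.1250  +0.0000]
|eigenvalues of T|: 0.5391, 0.4359, 0.2178, 0.2178, 0.0133.
spectral radius ρ = 0.5391; 0.5391 < 1 ⇒ converges.

yes, ρ = 0.5391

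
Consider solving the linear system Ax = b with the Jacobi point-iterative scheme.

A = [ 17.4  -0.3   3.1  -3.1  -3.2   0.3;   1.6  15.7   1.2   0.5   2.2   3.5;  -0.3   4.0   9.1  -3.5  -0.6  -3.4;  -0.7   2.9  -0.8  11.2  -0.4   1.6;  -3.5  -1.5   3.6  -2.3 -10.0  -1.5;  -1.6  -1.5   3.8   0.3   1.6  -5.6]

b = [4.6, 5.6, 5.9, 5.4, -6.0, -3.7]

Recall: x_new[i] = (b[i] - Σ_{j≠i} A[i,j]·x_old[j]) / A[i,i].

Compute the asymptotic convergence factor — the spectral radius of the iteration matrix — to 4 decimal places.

Split A = D + L + U, D = diag(17.4, 15.7, 9.1, 11.2, -10, -5.6).
Jacobi: T = -D⁻¹(L+U), T[2,5] = -(-3.4)/(9.1) = +0.3736; T[2,2] = 0.
  T[0,:] = [+0.0000 +0.0172 -0.1782 +0.1782 +0.1839 -0.0172]
  T[1,:] = [-0.1019 +0.0000 -0.0764 -0.0318 -0.1401 -0.2229]
  T[2,:] = [+0.0330 -0.4396 +0.0000 +0.3846 +0.0659 +0.3736]
  T[3,:] = [+0.0625 -0.2589 +0.0714 +0.0000 +0.0357 -0.1429]
  T[4,:] = [-0.3500 -0.1500 +0.3600 -0.2300 +0.0000 -0.1500]
  T[5,:] = [-0.2857 -0.2679 +0.6786 +0.0536 +0.2857 +0.0000]
|λ(T)| sorted: 0.7565, 0.3830, 0.3618, 0.3618, 0.2068, 0.2068.
ρ = 0.7565; 0.7565 < 1, so it converges for any x₀.

0.7565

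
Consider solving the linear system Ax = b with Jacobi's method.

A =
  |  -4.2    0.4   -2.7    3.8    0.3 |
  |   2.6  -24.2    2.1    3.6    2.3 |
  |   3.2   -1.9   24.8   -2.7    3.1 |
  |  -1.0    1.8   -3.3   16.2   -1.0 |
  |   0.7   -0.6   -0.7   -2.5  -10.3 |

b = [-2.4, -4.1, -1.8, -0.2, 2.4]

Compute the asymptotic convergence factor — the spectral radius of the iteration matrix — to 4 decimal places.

Split A = D + L + U, D = diag(-4.2, -24.2, 24.8, 16.2, -10.3).
Jacobi: T = -D⁻¹(L+U), T[4,1] = -(-0.6)/(-10.3) = -0.0583; T[4,4] = 0.
  T[0,:] = [+0.0000  +0.0952  -0.6429  +0.9048  +0.0714]
  T[1,:] = [+0.1074  +0.0000  +0.0868  +0.1488  +0.0950]
  T[2,:] = [-0.1290  +0.0766  +0.0000  +0.1089  -0.1250]
  T[3,:] = [+0.0617  -0.1111  +0.2037  +0.0000  +0.0617]
  T[4,:] = [+0.0680  -0.0583  -0.0680  -0.2427  +0.0000]
|λ(T)| sorted: 0.4623, 0.2944, 0.1601, 0.1601, 0.0663.
ρ(T) = max|λ| = 0.4623; 0.4623 < 1, so it converges for any x₀.

0.4623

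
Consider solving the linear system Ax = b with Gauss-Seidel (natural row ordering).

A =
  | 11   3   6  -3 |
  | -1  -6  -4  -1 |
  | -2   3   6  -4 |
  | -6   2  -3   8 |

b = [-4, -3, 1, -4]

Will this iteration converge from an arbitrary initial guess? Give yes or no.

Diagonal D = diag(11, -6, 6, 8); L, U strict lower/upper.
Gauss-Seidel: T = -(D+L)⁻¹U, row 0 first, T[0,1] = -(3)/(11) = -0.2727; later rows by forward substitution.
  T[0,:] = [+0.0000  -0.2727  -0.5455  +0.2727]
  T[1,:] = [+0.0000  +0.0455  -0.5758  -0.2121]
  T[2,:] = [+0.0000  -0.1136  +0.1061  +0.8636]
  T[3,:] = [+0.0000  -0.2585  -0.2254  +0.5814]
|roots of det(T-λI)|: 0.6829, 0.3649, 0.3649, 0.0000.
ρ(T) = max|λ| = 0.6829; 0.6829 < 1, so it converges for any x₀.

yes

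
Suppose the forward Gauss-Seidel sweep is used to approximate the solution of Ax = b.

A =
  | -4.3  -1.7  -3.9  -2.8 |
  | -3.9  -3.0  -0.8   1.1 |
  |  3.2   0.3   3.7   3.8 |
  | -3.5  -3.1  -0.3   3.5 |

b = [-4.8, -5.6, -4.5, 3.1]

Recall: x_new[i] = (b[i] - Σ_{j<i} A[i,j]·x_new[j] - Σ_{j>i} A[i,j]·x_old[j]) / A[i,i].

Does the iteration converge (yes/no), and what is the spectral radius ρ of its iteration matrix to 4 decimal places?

Split A = D + L + U, D = diag(-4.3, -3, 3.7, 3.5).
Gauss-Seidel: T = -(D+L)⁻¹U, row 0 first, T[0,3] = -(-2.8)/(-4.3) = -0.6512; later rows by forward substitution.
  T[0,:] = [+0.0000 -0.3953 -0.9070 -0.6512]
  T[1,:] = [+0.0000 +0.5140 +0.9124 +1.2132]
  T[2,:] = [+0.0000 +0.3003 +0.7104 -0.5622]
  T[3,:] = [+0.0000 +0.0856 -0.0380 +0.3752]
|eigenvalues of T|: 1.1459, 0.6088, 0.1552, 0.0000.
ρ(T) = max|λ| = 1.1459; 1.1459 > 1: divergent.

no, ρ = 1.1459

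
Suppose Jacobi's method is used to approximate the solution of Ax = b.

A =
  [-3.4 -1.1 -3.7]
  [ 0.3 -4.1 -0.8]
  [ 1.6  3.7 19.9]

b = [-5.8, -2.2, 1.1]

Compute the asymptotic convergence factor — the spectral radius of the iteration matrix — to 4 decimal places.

Split A = D + L + U, D = diag(-3.4, -4.1, 19.9).
Jacobi T = -D⁻¹(L+U): T[1,0] = -(0.3)/(-4.1) = +0.0732; T[1,1] = 0.
  T[0,:] = [+0.0000  -0.3235  -1.0882]
  T[1,:] = [+0.0732  +0.0000  -0.1951]
  T[2,:] = [-0.0804  -0.1859  +0.0000]
|eigenvalues of T|: 0.3569, 0.2461, 0.1108.
ρ(T) = max|λ| = 0.3569; 0.3569 < 1 ⇒ converges.

0.3569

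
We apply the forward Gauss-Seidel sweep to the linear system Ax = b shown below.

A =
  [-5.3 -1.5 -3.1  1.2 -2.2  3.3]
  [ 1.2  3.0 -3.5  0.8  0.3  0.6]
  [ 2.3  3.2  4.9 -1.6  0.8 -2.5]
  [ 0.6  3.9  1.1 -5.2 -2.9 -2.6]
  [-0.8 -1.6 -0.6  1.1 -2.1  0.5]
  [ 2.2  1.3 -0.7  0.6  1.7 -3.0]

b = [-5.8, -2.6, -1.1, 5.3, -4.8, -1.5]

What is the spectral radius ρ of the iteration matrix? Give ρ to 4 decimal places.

1.3333

Write A = D+L+U with D = diag(-5.3, 3, 4.9, -5.2, -2.1, -3).
GS T = -(D+L)⁻¹U: row 0 first, T[0,1] = -(-1.5)/(-5.3) = -0.2830; later rows by forward substitution.
  T[0,:] = [+0.0000 -0.2830 -0.5849 +0.2264 -0.4151 +0.6226]
  T[1,:] = [+0.0000 +0.1132 +1.4006 -0.3572 +0.0660 -0.4491]
  T[2,:] = [+0.0000 +0.0589 -0.6401 +0.4535 -0.0116 +0.5112]
  T[3,:] = [+0.0000 +0.0647 +0.8476 -0.1459 -0.5585 -0.6568]
  T[4,:] = [+0.0000 +0.0386 -0.2175 -0.0201 -0.1814 -0.1471]
  T[5,:] = [+0.0000 -0.1374 +0.3737 -0.1351 -0.4876 -0.0720]
|roots of det(T-λI)|: 1.3333, 0.4323, 0.4122, 0.2514, 0.1758, 0.0000.
ρ = 1.3333; 1.3333 > 1 ⇒ diverges.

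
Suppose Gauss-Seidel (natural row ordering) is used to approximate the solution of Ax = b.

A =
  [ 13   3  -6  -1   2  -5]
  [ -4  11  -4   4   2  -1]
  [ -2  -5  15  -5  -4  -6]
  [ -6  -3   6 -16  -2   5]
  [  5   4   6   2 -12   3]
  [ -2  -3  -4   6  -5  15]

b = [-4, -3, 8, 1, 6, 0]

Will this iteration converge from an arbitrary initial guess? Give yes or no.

yes

Write A = D+L+U with D = diag(13, 11, 15, -16, -12, 15).
GS T = -(D+L)⁻¹U: row 0 first, T[0,1] = -(3)/(13) = -0.2308; later rows by forward substitution.
  T[0,:] = [+0.0000  -0.2308  +0.4615  +0.0769  -0.1538  +0.3846]
  T[1,:] = [+0.0000  -0.0839  +0.5315  -0.3357  -0.2378  +0.2308]
  T[2,:] = [+0.0000  -0.0587  +0.2387  +0.2317  +0.1669  +0.5282]
  T[3,:] = [+0.0000  +0.0802  -0.1832  +0.1210  +0.0399  +0.3231]
  T[4,:] = [+0.0000  -0.1401  +0.4583  +0.0562  -0.0533  +0.8051]
  T[5,:] = [+0.0000  -0.1420  +0.4575  -0.0248  -0.0573  +0.3774]
|eigenvalues of T|: 0.8311, 0.3339, 0.3339, 0.0355, 0.0355, 0.0000.
spectral radius ρ = 0.8311; 0.8311 < 1 ⇒ converges.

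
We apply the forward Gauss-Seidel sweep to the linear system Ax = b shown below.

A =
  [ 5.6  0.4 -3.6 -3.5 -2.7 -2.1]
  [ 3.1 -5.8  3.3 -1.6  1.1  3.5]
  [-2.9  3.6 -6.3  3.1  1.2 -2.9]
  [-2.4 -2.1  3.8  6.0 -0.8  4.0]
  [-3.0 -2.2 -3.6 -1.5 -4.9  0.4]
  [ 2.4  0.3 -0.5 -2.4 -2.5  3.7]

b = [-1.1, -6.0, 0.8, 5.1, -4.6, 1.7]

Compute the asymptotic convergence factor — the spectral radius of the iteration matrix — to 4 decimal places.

1.1411

Let D = diag(5.6, -5.8, -6.3, 6, -4.9, 3.7); L, U the strict triangles.
Gauss-Seidel: T = -(D+L)⁻¹U, row 0 first, T[0,1] = -(0.4)/(5.6) = -0.0714; later rows by forward substitution.
  T[0,:] = [+0.0000  -0.0714  +0.6429  +0.6250  +0.4821  +0.3750]
  T[1,:] = [+0.0000  -0.0382  +0.9126  +0.0582  +0.4474  +0.8039]
  T[2,:] = [+0.0000  +0.0111  +0.2255  +0.2376  +0.2242  -0.1736]
  T[3,:] = [+0.0000  -0.0489  +0.4337  +0.1199  +0.3408  -0.1254]
  T[4,:] = [+0.0000  +0.0677  -1.1018  -0.6201  -0.7651  -0.3430]
  T[5,:] = [+0.0000  +0.0649  -0.9236  -0.7192  -0.6146  -0.6449]
eigenvalue magnitudes: 1.1411, 0.2980, 0.2557, 0.0415, 0.0391, 0.0000.
spectral radius ρ = 1.1411; 1.1411 > 1, so it fails to converge.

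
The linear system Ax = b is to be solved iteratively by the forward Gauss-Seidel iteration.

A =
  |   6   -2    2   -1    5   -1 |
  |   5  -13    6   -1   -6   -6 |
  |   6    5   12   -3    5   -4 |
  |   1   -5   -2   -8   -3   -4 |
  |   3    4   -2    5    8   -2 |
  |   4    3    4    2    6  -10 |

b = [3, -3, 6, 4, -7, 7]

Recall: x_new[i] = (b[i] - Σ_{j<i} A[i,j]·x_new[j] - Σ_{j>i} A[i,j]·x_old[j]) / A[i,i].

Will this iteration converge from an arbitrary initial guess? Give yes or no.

no

Split A = D + L + U, D = diag(6, -13, 12, -8, 8, -10).
Gauss-Seidel: T = -(D+L)⁻¹U, row 0 first, T[0,4] = -(5)/(6) = -0.8333; later rows by forward substitution.
  T[0,:] = [+0.0000  +0.3333  -0.3333  +0.1667  -0.8333  +0.1667]
  T[1,:] = [+0.0000  +0.1282  +0.3333  -0.0128  -0.7821  -0.3974]
  T[2,:] = [+0.0000  -0.2201  +0.0278  +0.1720  +0.3259  +0.4156]
  T[3,:] = [+0.0000  +0.0166  -0.2569  -0.0142  -0.0718  -0.3347]
  T[4,:] = [+0.0000  -0.2545  +0.1259  -0.0042  +0.8299  +0.6993]
  T[5,:] = [+0.0000  -0.0656  +0.0019  +0.1262  +0.0460  +0.4663]
|eigenvalues of T|: 1.1269, 0.3157, 0.2928, 0.2928, 0.0473, 0.0000.
spectral radius ρ = 1.1269; 1.1269 > 1: divergent.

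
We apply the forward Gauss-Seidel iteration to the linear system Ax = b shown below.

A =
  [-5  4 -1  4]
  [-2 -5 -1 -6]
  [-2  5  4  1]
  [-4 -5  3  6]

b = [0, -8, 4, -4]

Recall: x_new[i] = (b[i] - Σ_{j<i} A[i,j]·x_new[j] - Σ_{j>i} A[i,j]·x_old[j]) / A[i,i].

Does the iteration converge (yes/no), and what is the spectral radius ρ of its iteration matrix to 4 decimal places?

Let D = diag(-5, -5, 4, 6); L, U the strict triangles.
GS T = -(D+L)⁻¹U: row 0 first, T[0,2] = -(-1)/(-5) = -0.2000; later rows by forward substitution.
  T[0,:] = [+0.0000, +0.8000, -0.2000, +0.8000]
  T[1,:] = [+0.0000, -0.3200, -0.1200, -1.5200]
  T[2,:] = [+0.0000, +0.8000, +0.0500, +2.0500]
  T[3,:] = [+0.0000, -0.1333, -0.2583, -1.7583]
eigenvalue magnitudes: 1.3711, 0.6856, 0.0284, 0.0000.
ρ(T) = max|λ| = 1.3711; 1.3711 > 1 ⇒ diverges.

no, ρ = 1.3711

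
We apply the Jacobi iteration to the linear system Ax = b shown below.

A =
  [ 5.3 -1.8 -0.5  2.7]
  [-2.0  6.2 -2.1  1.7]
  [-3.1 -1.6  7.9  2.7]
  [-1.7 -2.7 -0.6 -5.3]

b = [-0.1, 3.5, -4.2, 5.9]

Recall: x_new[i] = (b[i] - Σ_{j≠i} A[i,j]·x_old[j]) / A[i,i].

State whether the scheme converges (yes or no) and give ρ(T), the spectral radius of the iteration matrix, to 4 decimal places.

Write A = D+L+U with D = diag(5.3, 6.2, 7.9, -5.3).
Jacobi: T = -D⁻¹(L+U), T[0,2] = -(-0.5)/(5.3) = +0.0943; T[0,0] = 0.
  T[0,:] = [+0.0000 +0.3396 +0.0943 -0.5094]
  T[1,:] = [+0.3226 +0.0000 +0.3387 -0.2742]
  T[2,:] = [+0.3924 +0.2025 +0.0000 -0.3418]
  T[3,:] = [-0.3208 -0.5094 -0.1132 +0.0000]
|roots of det(T-λI)|: 0.9400, 0.3949, 0.3338, 0.3338.
ρ(T) = max|λ| = 0.9400; 0.9400 < 1: convergent.

yes, ρ = 0.9400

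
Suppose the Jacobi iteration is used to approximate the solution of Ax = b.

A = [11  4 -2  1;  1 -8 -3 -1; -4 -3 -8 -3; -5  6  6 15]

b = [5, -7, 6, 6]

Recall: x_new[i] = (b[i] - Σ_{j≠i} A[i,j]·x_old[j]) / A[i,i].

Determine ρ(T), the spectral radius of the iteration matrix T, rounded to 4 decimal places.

A = D + L + U where D = diag(11, -8, -8, 15).
Jacobi: T = -D⁻¹(L+U), T[3,0] = -(-5)/(15) = +0.3333; T[3,3] = 0.
  T[0,:] = [+0.0000, -0.3636, +0.1818, -0.0909]
  T[1,:] = [+0.1250, +0.0000, -0.3750, -0.1250]
  T[2,:] = [-0.5000, -0.3750, +0.0000, -0.3750]
  T[3,:] = [+0.3333, -0.4000, -0.4000, +0.0000]
eigenvalue magnitudes: 0.6838, 0.4734, 0.4734, 0.1242.
spectral radius ρ = 0.6838; 0.6838 < 1: convergent.

0.6838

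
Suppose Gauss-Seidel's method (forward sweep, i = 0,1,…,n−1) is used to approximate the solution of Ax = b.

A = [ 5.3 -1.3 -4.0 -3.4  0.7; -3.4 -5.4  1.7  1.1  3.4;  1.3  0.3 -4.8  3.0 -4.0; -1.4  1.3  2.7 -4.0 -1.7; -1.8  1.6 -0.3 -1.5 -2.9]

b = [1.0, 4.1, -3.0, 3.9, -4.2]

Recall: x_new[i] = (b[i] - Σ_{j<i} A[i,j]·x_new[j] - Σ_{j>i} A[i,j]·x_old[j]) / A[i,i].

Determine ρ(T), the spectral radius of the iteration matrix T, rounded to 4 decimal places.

1.5536

Diagonal D = diag(5.3, -5.4, -4.8, -4, -2.9); L, U strict lower/upper.
Gauss-Seidel: T = -(D+L)⁻¹U, row 0 first, T[0,1] = -(-1.3)/(5.3) = +0.2453; later rows by forward substitution.
  T[0,:] = [+0.0000  +0.2453  +0.7547  +0.6415  -0.1321]
  T[1,:] = [+0.0000  -0.1544  -0.1604  -0.2002  +0.7128]
  T[2,:] = [+0.0000  +0.0568  +0.1944  +0.7862  -0.8246]
  T[3,:] = [+0.0000  -0.0977  -0.1851  +0.2411  -0.7037]
  T[4,:] = [+0.0000  -0.1928  -0.4813  -0.7147  +0.9245]
|eigenvalues of T|: 1.5536, 0.3681, 0.3681, 0.0605, 0.0000.
spectral radius ρ = 1.5536; 1.5536 > 1 ⇒ diverges.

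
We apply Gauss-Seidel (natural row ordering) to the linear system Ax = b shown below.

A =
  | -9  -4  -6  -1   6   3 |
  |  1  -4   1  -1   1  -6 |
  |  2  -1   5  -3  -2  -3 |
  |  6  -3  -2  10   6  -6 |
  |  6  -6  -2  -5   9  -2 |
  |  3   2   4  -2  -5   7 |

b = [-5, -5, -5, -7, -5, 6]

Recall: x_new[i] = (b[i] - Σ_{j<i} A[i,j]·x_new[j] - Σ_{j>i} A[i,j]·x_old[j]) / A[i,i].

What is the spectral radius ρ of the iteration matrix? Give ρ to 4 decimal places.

1.5451

Diagonal D = diag(-9, -4, 5, 10, 9, 7); L, U strict lower/upper.
Gauss-Seidel: T = -(D+L)⁻¹U, row 0 first, T[0,4] = -(6)/(-9) = +0.6667; later rows by forward substitution.
  T[0,:] = [+0.0000 -0.4444 -0.6667 -0.1111 +0.6667 +0.3333]
  T[1,:] = [+0.0000 -0.1111 +0.0833 -0.2778 +0.4167 -1.4167]
  T[2,:] = [+0.0000 +0.1556 +0.2833 +0.5889 +0.2167 +0.1833]
  T[3,:] = [+0.0000 +0.2644 +0.4817 +0.1011 -0.8317 +0.0117]
  T[4,:] = [+0.0000 +0.4037 +0.8306 +0.0759 -0.5806 -0.8972]
  T[5,:] = [+0.0000 +0.4972 +0.8309 -0.1264 -1.1809 -0.4804]
|roots of det(T-λI)|: 1.5451, 0.4220, 0.4220, 0.1177, 0.1177, 0.0000.
ρ(T) = max|λ| = 1.5451; 1.5451 > 1 ⇒ diverges.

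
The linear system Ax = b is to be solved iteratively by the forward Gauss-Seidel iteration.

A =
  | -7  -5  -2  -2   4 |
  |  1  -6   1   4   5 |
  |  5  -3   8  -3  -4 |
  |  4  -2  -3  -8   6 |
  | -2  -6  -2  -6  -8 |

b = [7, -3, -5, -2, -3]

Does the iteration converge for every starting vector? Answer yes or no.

Split A = D + L + U, D = diag(-7, -6, 8, -8, -8).
GS T = -(D+L)⁻¹U: row 0 first, T[0,1] = -(-5)/(-7) = -0.7143; later rows by forward substitution.
  T[0,:] = [+0.0000 -0.7143 -0.2857 -0.2857 +0.5714]
  T[1,:] = [+0.0000 -0.1190 +0.1190 +0.6190 +0.9286]
  T[2,:] = [+0.0000 +0.4018 +0.2232 +0.7857 +0.4911]
  T[3,:] = [+0.0000 -0.4781 -0.2563 -0.5923 +0.6194]
  T[4,:] = [+0.0000 +0.5259 +0.1186 -0.1451 -1.4266]
|eigenvalues of T|: 1.4509, 0.5722, 0.1683, 0.0599, 0.0000.
ρ = 1.4509; 1.4509 > 1 ⇒ diverges.

no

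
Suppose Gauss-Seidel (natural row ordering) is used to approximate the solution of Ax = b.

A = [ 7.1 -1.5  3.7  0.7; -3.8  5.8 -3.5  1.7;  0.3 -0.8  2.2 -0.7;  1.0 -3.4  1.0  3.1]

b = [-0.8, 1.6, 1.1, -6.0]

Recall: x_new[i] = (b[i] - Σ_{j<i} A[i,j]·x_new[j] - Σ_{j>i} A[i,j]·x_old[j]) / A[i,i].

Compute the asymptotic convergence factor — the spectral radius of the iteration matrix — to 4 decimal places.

Write A = D+L+U with D = diag(7.1, 5.8, 2.2, 3.1).
T_GS = -(D+L)⁻¹U: row 0 first, T[0,1] = -(-1.5)/(7.1) = +0.2113; later rows by forward substitution.
  T[0,:] = [+0.0000  +0.2113  -0.5211  -0.0986]
  T[1,:] = [+0.0000  +0.1384  +0.2620  -0.3577]
  T[2,:] = [+0.0000  +0.0215  +0.1663  +0.2016]
  T[3,:] = [+0.0000  +0.0767  +0.4018  -0.4255]
moduli |λ_i(T)| = 0.5026, 0.2929, 0.0889, 0.0000.
ρ(T) = max|λ| = 0.5026; 0.5026 < 1 ⇒ converges.

0.5026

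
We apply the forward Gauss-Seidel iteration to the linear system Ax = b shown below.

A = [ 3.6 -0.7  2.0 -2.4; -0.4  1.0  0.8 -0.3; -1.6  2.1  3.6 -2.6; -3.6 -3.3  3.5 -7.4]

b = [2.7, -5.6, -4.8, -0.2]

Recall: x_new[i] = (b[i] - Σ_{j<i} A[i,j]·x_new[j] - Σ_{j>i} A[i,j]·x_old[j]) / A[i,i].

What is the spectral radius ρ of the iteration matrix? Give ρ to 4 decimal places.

0.8988

Write A = D+L+U with D = diag(3.6, 1, 3.6, -7.4).
GS T = -(D+L)⁻¹U: row 0 first, T[0,3] = -(-2.4)/(3.6) = +0.6667; later rows by forward substitution.
  T[0,:] = [+0.0000, +0.1944, -0.5556, +0.6667]
  T[1,:] = [+0.0000, +0.0778, -1.0222, +0.5667]
  T[2,:] = [+0.0000, +0.0410, +0.3494, +0.6880]
  T[3,:] = [+0.0000, -0.1099, +0.8914, -0.2516]
eigenvalue magnitudes: 0.8988, 0.6262, 0.0971, 0.0000.
ρ(T) = max|λ| = 0.8988; 0.8988 < 1: convergent.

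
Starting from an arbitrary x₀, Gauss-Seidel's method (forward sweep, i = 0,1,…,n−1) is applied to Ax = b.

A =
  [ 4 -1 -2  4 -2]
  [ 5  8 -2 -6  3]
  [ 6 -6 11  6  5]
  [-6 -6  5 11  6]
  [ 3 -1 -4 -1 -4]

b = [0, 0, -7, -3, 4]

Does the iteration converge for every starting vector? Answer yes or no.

no

Diagonal D = diag(4, 8, 11, 11, -4); L, U strict lower/upper.
Gauss-Seidel: T = -(D+L)⁻¹U, row 0 first, T[0,2] = -(-2)/(4) = +0.5000; later rows by forward substitution.
  T[0,:] = [+0.0000, +0.2500, +0.5000, -1.0000, +0.5000]
  T[1,:] = [+0.0000, -0.1562, -0.0625, +1.3750, -0.6875]
  T[2,:] = [+0.0000, -0.2216, -0.3068, +0.7500, -1.1023]
  T[3,:] = [+0.0000, +0.1519, +0.3781, -0.1364, -0.1467]
  T[4,:] = [+0.0000, +0.4102, +0.6029, -1.8097, +1.6858]
eigenvalue magnitudes: 1.5661, 0.4635, 0.1386, 0.1386, 0.0000.
spectral radius ρ = 1.5661; 1.5661 > 1: divergent.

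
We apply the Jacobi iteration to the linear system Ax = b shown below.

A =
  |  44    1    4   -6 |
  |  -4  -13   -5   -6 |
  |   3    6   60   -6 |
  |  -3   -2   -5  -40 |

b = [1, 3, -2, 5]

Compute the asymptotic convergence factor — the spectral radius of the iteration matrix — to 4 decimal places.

A = D + L + U where D = diag(44, -13, 60, -40).
Jacobi: T = -D⁻¹(L+U), T[2,3] = -(-6)/(60) = +0.1000; T[2,2] = 0.
  T[0,:] = [+0.0000  -0.0227  -0.0909  +0.1364]
  T[1,:] = [-0.3077  +0.0000  -0.3846  -0.4615]
  T[2,:] = [-0.0500  -0.1000  +0.0000  +0.1000]
  T[3,:] = [-0.0750  -0.0500  -0.1250  +0.0000]
|eigenvalues of T|: 0.2556, 0.1431, 0.1431, 0.0200.
ρ = 0.2556; 0.2556 < 1 ⇒ converges.

0.2556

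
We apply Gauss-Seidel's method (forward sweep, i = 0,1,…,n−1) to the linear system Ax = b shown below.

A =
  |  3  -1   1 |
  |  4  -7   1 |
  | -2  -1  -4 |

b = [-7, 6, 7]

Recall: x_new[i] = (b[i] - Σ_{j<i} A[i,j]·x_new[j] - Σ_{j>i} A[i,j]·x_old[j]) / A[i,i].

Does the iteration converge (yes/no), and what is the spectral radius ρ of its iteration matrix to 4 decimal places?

yes, ρ = 0.2857

A = D + L + U where D = diag(3, -7, -4).
GS T = -(D+L)⁻¹U: row 0 first, T[0,1] = -(-1)/(3) = +0.3333; later rows by forward substitution.
  T[0,:] = [+0.0000, +0.3333, -0.3333]
  T[1,:] = [+0.0000, +0.1905, -0.0476]
  T[2,:] = [+0.0000, -0.2143, +0.1786]
|roots of det(T-λI)|: 0.2857, 0.0833, 0.0000.
spectral radius ρ = 0.2857; 0.2857 < 1: convergent.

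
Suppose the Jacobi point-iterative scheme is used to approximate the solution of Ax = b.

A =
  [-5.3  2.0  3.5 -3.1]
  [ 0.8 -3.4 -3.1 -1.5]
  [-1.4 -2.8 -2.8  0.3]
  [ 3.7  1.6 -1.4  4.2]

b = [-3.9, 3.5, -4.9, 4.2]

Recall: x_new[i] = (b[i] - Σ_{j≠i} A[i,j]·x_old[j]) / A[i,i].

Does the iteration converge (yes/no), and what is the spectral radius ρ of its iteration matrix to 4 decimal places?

no, ρ = 1.1924

Diagonal D = diag(-5.3, -3.4, -2.8, 4.2); L, U strict lower/upper.
Jacobi: T = -D⁻¹(L+U), T[1,2] = -(-3.1)/(-3.4) = -0.9118; T[1,1] = 0.
  T[0,:] = [+0.0000 +0.3774 +0.6604 -0.5849]
  T[1,:] = [+0.2353 +0.0000 -0.9118 -0.4412]
  T[2,:] = [-0.5000 -1.0000 +0.0000 +0.1071]
  T[3,:] = [-0.8810 -0.3810 +0.3333 +0.0000]
moduli |λ_i(T)| = 1.1924, 0.9111, 0.9111, 0.4777.
ρ = 1.1924; 1.1924 > 1, so it fails to converge.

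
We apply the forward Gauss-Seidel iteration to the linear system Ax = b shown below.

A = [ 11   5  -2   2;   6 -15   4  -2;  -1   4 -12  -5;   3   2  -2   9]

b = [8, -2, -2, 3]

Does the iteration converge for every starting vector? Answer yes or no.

yes

Write A = D+L+U with D = diag(11, -15, -12, 9).
T_GS = -(D+L)⁻¹U: row 0 first, T[0,3] = -(2)/(11) = -0.1818; later rows by forward substitution.
  T[0,:] = [+0.0000 -0.4545 +0.1818 -0.1818]
  T[1,:] = [+0.0000 -0.1818 +0.3394 -0.2061]
  T[2,:] = [+0.0000 -0.0227 +0.0980 -0.4702]
  T[3,:] = [+0.0000 +0.1869 -0.1143 +0.0019]
moduli |λ_i(T)| = 0.3226, 0.2284, 0.2284, 0.0000.
ρ = 0.3226; 0.3226 < 1: convergent.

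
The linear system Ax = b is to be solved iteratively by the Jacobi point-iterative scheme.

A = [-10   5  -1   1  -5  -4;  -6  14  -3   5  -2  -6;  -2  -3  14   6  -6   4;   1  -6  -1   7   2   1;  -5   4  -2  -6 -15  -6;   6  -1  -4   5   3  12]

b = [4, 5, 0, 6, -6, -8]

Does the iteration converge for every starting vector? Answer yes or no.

no

Let D = diag(-10, 14, 14, 7, -15, 12); L, U the strict triangles.
T_J = -D⁻¹(L+U): T[5,1] = -(-1)/(12) = +0.0833; T[5,5] = 0.
  T[0,:] = [+0.0000, +0.5000, -0.1000, +0.1000, -0.5000, -0.4000]
  T[1,:] = [+0.4286, +0.0000, +0.2143, -0.3571, +0.1429, +0.4286]
  T[2,:] = [+0.1429, +0.2143, +0.0000, -0.4286, +0.4286, -0.2857]
  T[3,:] = [-0.1429, +0.8571, +0.1429, +0.0000, -0.2857, -0.1429]
  T[4,:] = [-0.3333, +0.2667, -0.1333, -0.4000, +0.0000, -0.4000]
  T[5,:] = [-0.5000, +0.0833, +0.3333, -0.4167, -0.2500, +0.0000]
|λ(T)| sorted: 1.1717, 0.6565, 0.6565, 0.4778, 0.3291, 0.3291.
ρ(T) = max|λ| = 1.1717; 1.1717 > 1: divergent.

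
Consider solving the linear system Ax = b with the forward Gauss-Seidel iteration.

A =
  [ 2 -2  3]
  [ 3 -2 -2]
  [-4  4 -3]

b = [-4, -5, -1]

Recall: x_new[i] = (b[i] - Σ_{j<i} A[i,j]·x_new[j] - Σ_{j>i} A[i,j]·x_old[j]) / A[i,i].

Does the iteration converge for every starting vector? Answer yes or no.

Write A = D+L+U with D = diag(2, -2, -3).
GS T = -(D+L)⁻¹U: row 0 first, T[0,1] = -(-2)/(2) = +1.0000; later rows by forward substitution.
  T[0,:] = [+0.0000 +1.0000 -1.5000]
  T[1,:] = [+0.0000 +1.5000 -3.2500]
  T[2,:] = [+0.0000 +0.6667 -2.3333]
|eigenvalues of T|: 1.6442, 0.8109, 0.0000.
spectral radius ρ = 1.6442; 1.6442 > 1 ⇒ diverges.

no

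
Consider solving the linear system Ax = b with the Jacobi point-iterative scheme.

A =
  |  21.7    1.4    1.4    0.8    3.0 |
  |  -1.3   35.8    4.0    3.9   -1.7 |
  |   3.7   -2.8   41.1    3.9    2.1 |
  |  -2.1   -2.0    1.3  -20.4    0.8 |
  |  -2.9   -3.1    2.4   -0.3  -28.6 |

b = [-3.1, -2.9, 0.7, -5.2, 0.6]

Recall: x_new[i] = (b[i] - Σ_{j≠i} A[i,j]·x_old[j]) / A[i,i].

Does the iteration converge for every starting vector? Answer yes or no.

yes

A = D + L + U where D = diag(21.7, 35.8, 41.1, -20.4, -28.6).
Jacobi T = -D⁻¹(L+U): T[3,2] = -(1.3)/(-20.4) = +0.0637; T[3,3] = 0.
  T[0,:] = [+0.0000  -0.0645  -0.0645  -0.0369  -0.1382]
  T[1,:] = [+0.0363  +0.0000  -0.1117  -0.1089  +0.0475]
  T[2,:] = [-0.0900  +0.0681  +0.0000  -0.0949  -0.0511]
  T[3,:] = [-0.1029  -0.0980  +0.0637  +0.0000  +0.0392]
  T[4,:] = [-0.1014  -0.1084  +0.0839  -0.0105  +0.0000]
|eigenvalues of T|: 0.1682, 0.1036, 0.1036, 0.0928, 0.0928.
ρ(T) = max|λ| = 0.1682; 0.1682 < 1, so it converges for any x₀.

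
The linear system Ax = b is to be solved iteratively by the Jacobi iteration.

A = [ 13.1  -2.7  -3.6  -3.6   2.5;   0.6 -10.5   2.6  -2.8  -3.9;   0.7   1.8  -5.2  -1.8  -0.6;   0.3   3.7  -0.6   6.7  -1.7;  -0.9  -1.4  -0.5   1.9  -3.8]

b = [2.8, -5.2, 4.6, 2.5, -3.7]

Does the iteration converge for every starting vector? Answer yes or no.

Let D = diag(13.1, -10.5, -5.2, 6.7, -3.8); L, U the strict triangles.
T_J = -D⁻¹(L+U): T[1,4] = -(-3.9)/(-10.5) = -0.3714; T[1,1] = 0.
  T[0,:] = [+0.0000, +0.2061, +0.2748, +0.2748, -0.1908]
  T[1,:] = [+0.0571, +0.0000, +0.2476, -0.2667, -0.3714]
  T[2,:] = [+0.1346, +0.3462, +0.0000, -0.3462, -0.1154]
  T[3,:] = [-0.0448, -0.5522, +0.0896, +0.0000, +0.2537]
  T[4,:] = [-0.2368, -0.3684, -0.1316, +0.5000, +0.0000]
moduli |λ_i(T)| = 0.9086, 0.5008, 0.5008, 0.0331, 0.0331.
spectral radius ρ = 0.9086; 0.9086 < 1, so it converges for any x₀.

yes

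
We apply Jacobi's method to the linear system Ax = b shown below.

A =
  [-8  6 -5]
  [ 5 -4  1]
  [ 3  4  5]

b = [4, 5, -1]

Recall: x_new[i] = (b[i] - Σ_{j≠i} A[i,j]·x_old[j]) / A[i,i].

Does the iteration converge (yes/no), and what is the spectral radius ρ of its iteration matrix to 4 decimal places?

no, ρ = 1.2358

Let D = diag(-8, -4, 5); L, U the strict triangles.
Jacobi T = -D⁻¹(L+U): T[0,2] = -(-5)/(-8) = -0.6250; T[0,0] = 0.
  T[0,:] = [+0.0000  +0.7500  -0.6250]
  T[1,:] = [+1.2500  +0.0000  +0.2500]
  T[2,:] = [-0.6000  -0.8000  +0.0000]
|λ(T)| sorted: 1.2358, 0.6440, 0.6440.
ρ = 1.2358; 1.2358 > 1, so it fails to converge.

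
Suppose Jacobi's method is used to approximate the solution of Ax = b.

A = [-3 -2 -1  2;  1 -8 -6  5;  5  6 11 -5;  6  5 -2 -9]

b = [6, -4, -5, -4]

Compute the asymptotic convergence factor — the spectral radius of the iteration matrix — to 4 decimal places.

1.2890

Let D = diag(-3, -8, 11, -9); L, U the strict triangles.
T_J = -D⁻¹(L+U): T[2,3] = -(-5)/(11) = +0.4545; T[2,2] = 0.
  T[0,:] = [+0.0000 -0.6667 -0.3333 +0.6667]
  T[1,:] = [+0.1250 +0.0000 -0.7500 +0.6250]
  T[2,:] = [-0.4545 -0.5455 +0.0000 +0.4545]
  T[3,:] = [+0.6667 +0.5556 -0.2222 +0.0000]
|eigenvalues of T|: 1.2890, 0.6705, 0.4386, 0.1799.
ρ = 1.2890; 1.2890 > 1, so it fails to converge.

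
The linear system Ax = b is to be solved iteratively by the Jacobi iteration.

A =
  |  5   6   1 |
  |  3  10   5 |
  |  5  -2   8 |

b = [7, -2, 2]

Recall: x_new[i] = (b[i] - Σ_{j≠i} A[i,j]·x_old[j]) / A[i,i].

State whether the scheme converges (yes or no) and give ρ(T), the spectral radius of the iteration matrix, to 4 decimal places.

yes, ρ = 0.8776

Split A = D + L + U, D = diag(5, 10, 8).
Jacobi T = -D⁻¹(L+U): T[0,1] = -(6)/(5) = -1.2000; T[0,0] = 0.
  T[0,:] = [+0.0000  -1.2000  -0.2000]
  T[1,:] = [-0.3000  +0.0000  -0.5000]
  T[2,:] = [-0.6250  +0.2500  +0.0000]
eigenvalue magnitudes: 0.8776, 0.6405, 0.6405.
spectral radius ρ = 0.8776; 0.8776 < 1: convergent.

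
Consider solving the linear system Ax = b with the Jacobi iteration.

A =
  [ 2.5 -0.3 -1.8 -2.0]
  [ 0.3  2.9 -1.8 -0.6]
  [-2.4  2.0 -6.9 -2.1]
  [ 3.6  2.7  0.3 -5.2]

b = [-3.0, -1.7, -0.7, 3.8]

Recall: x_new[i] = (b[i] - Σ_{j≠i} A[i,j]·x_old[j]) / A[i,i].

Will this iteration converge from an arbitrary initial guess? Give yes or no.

yes

Write A = D+L+U with D = diag(2.5, 2.9, -6.9, -5.2).
T_J = -D⁻¹(L+U): T[1,3] = -(-0.6)/(2.9) = +0.2069; T[1,1] = 0.
  T[0,:] = [+0.0000, +0.1200, +0.7200, +0.8000]
  T[1,:] = [-0.1034, +0.0000, +0.6207, +0.2069]
  T[2,:] = [-0.3478, +0.2899, +0.0000, -0.3043]
  T[3,:] = [+0.6923, +0.5192, +0.0577, +0.0000]
eigenvalue magnitudes: 0.8738, 0.7369, 0.7369, 0.2920.
ρ = 0.8738; 0.8738 < 1: convergent.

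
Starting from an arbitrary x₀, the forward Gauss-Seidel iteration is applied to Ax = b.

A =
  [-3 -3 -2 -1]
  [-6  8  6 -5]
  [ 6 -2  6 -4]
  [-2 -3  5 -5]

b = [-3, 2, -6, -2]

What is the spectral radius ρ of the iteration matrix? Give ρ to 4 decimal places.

Split A = D + L + U, D = diag(-3, 8, 6, -5).
T_GS = -(D+L)⁻¹U: row 0 first, T[0,1] = -(-3)/(-3) = -1.0000; later rows by forward substitution.
  T[0,:] = [+0.0000 -1.0000 -0.6667 -0.3333]
  T[1,:] = [+0.0000 -0.7500 -1.2500 +0.3750]
  T[2,:] = [+0.0000 +0.7500 +0.2500 +1.1250]
  T[3,:] = [+0.0000 +1.6000 +1.2667 +1.0333]
|λ(T)| sorted: 1.5844, 1.1599, 0.1088, 0.0000.
ρ(T) = max|λ| = 1.5844; 1.5844 > 1 ⇒ diverges.

1.5844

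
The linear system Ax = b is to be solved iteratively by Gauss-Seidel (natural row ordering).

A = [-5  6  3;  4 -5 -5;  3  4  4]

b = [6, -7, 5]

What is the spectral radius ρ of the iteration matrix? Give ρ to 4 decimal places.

Let D = diag(-5, -5, 4); L, U the strict triangles.
Gauss-Seidel: T = -(D+L)⁻¹U, row 0 first, T[0,2] = -(3)/(-5) = +0.6000; later rows by forward substitution.
  T[0,:] = [+0.0000  +1.2000  +0.6000]
  T[1,:] = [+0.0000  +0.9600  -0.5200]
  T[2,:] = [+0.0000  -1.8600  +0.0700]
|eigenvalues of T|: 1.5945, 0.5645, 0.0000.
ρ = 1.5945; 1.5945 > 1 ⇒ diverges.

1.5945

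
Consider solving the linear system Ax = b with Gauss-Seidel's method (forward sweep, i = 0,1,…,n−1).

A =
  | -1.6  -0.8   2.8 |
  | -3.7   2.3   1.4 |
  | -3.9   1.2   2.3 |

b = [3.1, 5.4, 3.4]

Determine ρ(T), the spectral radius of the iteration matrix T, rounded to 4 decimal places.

1.3845

Let D = diag(-1.6, 2.3, 2.3); L, U the strict triangles.
T_GS = -(D+L)⁻¹U: row 0 first, T[0,2] = -(2.8)/(-1.6) = +1.7500; later rows by forward substitution.
  T[0,:] = [+0.0000, -0.5000, +1.7500]
  T[1,:] = [+0.0000, -0.8043, +2.2065]
  T[2,:] = [+0.0000, -0.4282, +1.8162]
eigenvalue magnitudes: 1.3845, 0.3727, 0.0000.
ρ = 1.3845; 1.3845 > 1: divergent.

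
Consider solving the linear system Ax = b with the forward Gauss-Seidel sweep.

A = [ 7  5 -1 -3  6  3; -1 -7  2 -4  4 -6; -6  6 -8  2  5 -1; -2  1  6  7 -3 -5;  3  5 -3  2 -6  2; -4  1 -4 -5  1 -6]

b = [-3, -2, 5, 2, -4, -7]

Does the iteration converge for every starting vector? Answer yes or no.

no

Write A = D+L+U with D = diag(7, -7, -8, 7, -6, -6).
GS T = -(D+L)⁻¹U: row 0 first, T[0,1] = -(5)/(7) = -0.7143; later rows by forward substitution.
  T[0,:] = [+0.0000, -0.7143, +0.1429, +0.4286, -0.8571, -0.4286]
  T[1,:] = [+0.0000, +0.1020, +0.2653, -0.6327, +0.6939, -0.7959]
  T[2,:] = [+0.0000, +0.6122, +0.0918, -0.5459, +1.7883, -0.4005]
  T[3,:] = [+0.0000, -0.7434, -0.0758, +0.6808, -1.4483, +1.0488]
  T[4,:] = [+0.0000, -0.8260, +0.2213, +0.1870, -1.2272, +0.0056]
  T[5,:] = [+0.0000, +0.5669, -0.0122, -0.5634, +0.4972, -0.4530]
moduli |λ_i(T)| = 1.2945, 0.8155, 0.8155, 0.0860, 0.0656, 0.0000.
ρ = 1.2945; 1.2945 > 1: divergent.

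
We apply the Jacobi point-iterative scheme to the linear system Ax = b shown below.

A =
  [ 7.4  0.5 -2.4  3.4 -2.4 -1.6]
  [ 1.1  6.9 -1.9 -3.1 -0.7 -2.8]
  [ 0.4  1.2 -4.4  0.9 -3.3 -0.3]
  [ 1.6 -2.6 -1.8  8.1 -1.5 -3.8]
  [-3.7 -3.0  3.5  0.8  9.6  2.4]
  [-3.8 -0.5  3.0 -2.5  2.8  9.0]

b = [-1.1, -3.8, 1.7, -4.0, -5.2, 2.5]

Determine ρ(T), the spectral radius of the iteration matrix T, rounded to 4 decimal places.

1.2003

Let D = diag(7.4, 6.9, -4.4, 8.1, 9.6, 9); L, U the strict triangles.
Jacobi T = -D⁻¹(L+U): T[2,1] = -(1.2)/(-4.4) = +0.2727; T[2,2] = 0.
  T[0,:] = [+0.0000 -0.0676 +0.3243 -0.4595 +0.3243 +0.2162]
  T[1,:] = [-0.1594 +0.0000 +0.2754 +0.4493 +0.1014 +0.4058]
  T[2,:] = [+0.0909 +0.2727 +0.0000 +0.2045 -0.7500 -0.0682]
  T[3,:] = [-0.1975 +0.3210 +0.2222 +0.0000 +0.1852 +0.4691]
  T[4,:] = [+0.3854 +0.3125 -0.3646 -0.0833 +0.0000 -0.2500]
  T[5,:] = [+0.4222 +0.0556 -0.3333 +0.2778 -0.3111 +0.0000]
eigenvalue magnitudes: 1.2003, 0.6020, 0.4197, 0.4077, 0.4077, 0.2394.
spectral radius ρ = 1.2003; 1.2003 > 1 ⇒ diverges.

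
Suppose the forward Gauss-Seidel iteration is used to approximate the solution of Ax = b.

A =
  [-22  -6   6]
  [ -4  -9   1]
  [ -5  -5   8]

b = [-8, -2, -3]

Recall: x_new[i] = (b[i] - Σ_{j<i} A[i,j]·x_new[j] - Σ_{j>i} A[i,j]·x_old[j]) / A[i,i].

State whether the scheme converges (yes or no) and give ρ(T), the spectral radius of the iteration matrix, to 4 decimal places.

yes, ρ = 0.1803

Write A = D+L+U with D = diag(-22, -9, 8).
Gauss-Seidel: T = -(D+L)⁻¹U, row 0 first, T[0,2] = -(6)/(-22) = +0.2727; later rows by forward substitution.
  T[0,:] = [+0.0000, -0.2727, +0.2727]
  T[1,:] = [+0.0000, +0.1212, -0.0101]
  T[2,:] = [+0.0000, -0.0947, +0.1641]
eigenvalue magnitudes: 0.1803, 0.1050, 0.0000.
ρ(T) = max|λ| = 0.1803; 0.1803 < 1 ⇒ converges.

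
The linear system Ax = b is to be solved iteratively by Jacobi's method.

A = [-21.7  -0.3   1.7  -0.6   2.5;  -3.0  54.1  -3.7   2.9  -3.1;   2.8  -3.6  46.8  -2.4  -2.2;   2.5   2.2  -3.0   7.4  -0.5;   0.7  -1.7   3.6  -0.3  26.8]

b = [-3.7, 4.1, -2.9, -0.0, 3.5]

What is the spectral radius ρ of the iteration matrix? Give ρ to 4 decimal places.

0.2498

Split A = D + L + U, D = diag(-21.7, 54.1, 46.8, 7.4, 26.8).
Jacobi T = -D⁻¹(L+U): T[1,4] = -(-3.1)/(54.1) = +0.0573; T[1,1] = 0.
  T[0,:] = [+0.0000, -0.0138, +0.0783, -0.0276, +0.1152]
  T[1,:] = [+0.0555, +0.0000, +0.0684, -0.0536, +0.0573]
  T[2,:] = [-0.0598, +0.0769, +0.0000, +0.0513, +0.0470]
  T[3,:] = [-0.3378, -0.2973, +0.4054, +0.0000, +0.0676]
  T[4,:] = [-0.0261, +0.0634, -0.1343, +0.0112, +0.0000]
moduli |λ_i(T)| = 0.2498, 0.1915, 0.0979, 0.0979, 0.0409.
spectral radius ρ = 0.2498; 0.2498 < 1: convergent.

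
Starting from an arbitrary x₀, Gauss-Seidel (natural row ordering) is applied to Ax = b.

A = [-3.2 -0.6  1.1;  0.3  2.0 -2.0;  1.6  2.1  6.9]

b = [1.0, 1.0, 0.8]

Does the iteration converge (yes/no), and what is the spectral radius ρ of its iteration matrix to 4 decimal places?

Diagonal D = diag(-3.2, 2, 6.9); L, U strict lower/upper.
T_GS = -(D+L)⁻¹U: row 0 first, T[0,1] = -(-0.6)/(-3.2) = -0.1875; later rows by forward substitution.
  T[0,:] = [+0.0000 -0.1875 +0.3438]
  T[1,:] = [+0.0000 +0.0281 +0.9484]
  T[2,:] = [+0.0000 +0.0349 -0.3684]
|roots of det(T-λI)|: 0.4392, 0.0990, 0.0000.
ρ = 0.4392; 0.4392 < 1 ⇒ converges.

yes, ρ = 0.4392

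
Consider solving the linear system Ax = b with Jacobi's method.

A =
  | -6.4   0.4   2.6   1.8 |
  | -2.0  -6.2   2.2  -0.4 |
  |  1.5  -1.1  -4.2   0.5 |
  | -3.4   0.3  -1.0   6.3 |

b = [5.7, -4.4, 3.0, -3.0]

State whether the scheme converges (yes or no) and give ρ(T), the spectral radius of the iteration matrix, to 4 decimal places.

A = D + L + U where D = diag(-6.4, -6.2, -4.2, 6.3).
Jacobi T = -D⁻¹(L+U): T[3,0] = -(-3.4)/(6.3) = +0.5397; T[3,3] = 0.
  T[0,:] = [+0.0000, +0.0625, +0.4062, +0.2812]
  T[1,:] = [-0.3226, +0.0000, +0.3548, -0.0645]
  T[2,:] = [+0.3571, -0.2619, +0.0000, +0.1190]
  T[3,:] = [+0.5397, -0.0476, +0.1587, +0.0000]
|eigenvalues of T|: 0.6312, 0.3621, 0.3085, 0.3085.
ρ = 0.6312; 0.6312 < 1: convergent.

yes, ρ = 0.6312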